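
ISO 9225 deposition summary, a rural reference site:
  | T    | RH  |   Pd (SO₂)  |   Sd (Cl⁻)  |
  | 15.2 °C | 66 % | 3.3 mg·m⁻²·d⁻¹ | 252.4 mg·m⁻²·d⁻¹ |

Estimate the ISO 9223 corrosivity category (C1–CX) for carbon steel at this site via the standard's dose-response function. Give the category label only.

C4

carbon steel: f(T) = -0.054·(T−10) [T>10 °C] = -0.2808
  SO₂ term: 1.77·3.3^0.52·exp(0.02·66-0.2808) = 9.309
  Cl⁻ term: 0.102·252.4^0.62·exp(0.033·66+0.04·15.2) = 51.03
  r_corr = 9.309 + 51.03 = 60.34 μm/a
60.3 μm/a falls in (50, 80] for carbon steel → category C4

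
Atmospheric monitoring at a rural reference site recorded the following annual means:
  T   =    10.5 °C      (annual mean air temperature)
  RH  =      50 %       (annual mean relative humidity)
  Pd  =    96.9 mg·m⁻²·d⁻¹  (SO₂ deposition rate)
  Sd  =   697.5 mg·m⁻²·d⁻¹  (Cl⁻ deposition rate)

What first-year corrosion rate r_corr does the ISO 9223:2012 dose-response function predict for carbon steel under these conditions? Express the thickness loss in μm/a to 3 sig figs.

carbon steel: T>10 °C ⇒ hinge -0.054·(10.5−10) = -0.0270
  Pd branch = 1.77·Pd^0.52·e^(0.02·RH+f) = 50.52 μm/a
  Sd branch = 0.102·Sd^0.62·e^(0.033·RH+0.04·T) = 46.84 μm/a
  sum: 50.52 + 46.84 → r_corr = 97.35 μm/a

r_corr = 97.4 μm/a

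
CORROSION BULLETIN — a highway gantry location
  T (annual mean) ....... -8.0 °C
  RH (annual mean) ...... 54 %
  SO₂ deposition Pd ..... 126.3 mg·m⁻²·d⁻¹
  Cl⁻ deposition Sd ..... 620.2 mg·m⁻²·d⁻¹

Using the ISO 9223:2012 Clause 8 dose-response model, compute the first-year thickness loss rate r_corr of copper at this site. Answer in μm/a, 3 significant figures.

copper: f(T) = +0.126·(T−10) [T≤10 °C] = -2.2680
  sulphur-dioxide contribution → 0.0467 μm/a
  chloride contribution → 0.2746 μm/a
  ⇒ r_corr(copper) = 0.3213 μm/a

r_corr = 0.321 μm/a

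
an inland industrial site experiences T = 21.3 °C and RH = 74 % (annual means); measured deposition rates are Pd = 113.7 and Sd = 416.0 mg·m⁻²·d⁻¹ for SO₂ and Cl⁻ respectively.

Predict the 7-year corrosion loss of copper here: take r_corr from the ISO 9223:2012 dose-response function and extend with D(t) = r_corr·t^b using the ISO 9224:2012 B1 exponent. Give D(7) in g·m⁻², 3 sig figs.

D(7) = 88.8 g·m⁻²

copper: f(T) = -0.080·(T−10) [T>10 °C] = -0.9040
  SO₂ term: 0.0053·113.7^0.26·exp(0.059·74-0.9040) = 0.5785
  Cl⁻ term: 0.01025·416.0^0.27·exp(0.036·74+0.049·21.3) = 2.129
  r_corr = 0.5785 + 2.129 = 2.707 μm/a
Power-law: D(7) = r_corr · 7^0.667
  D(7) = 2.707 × 7^0.667 = 2.707 × 3.662 = 9.913 μm
  Mass loss = 9.913 μm × 8.96 g/cm³ = 88.82 g·m⁻²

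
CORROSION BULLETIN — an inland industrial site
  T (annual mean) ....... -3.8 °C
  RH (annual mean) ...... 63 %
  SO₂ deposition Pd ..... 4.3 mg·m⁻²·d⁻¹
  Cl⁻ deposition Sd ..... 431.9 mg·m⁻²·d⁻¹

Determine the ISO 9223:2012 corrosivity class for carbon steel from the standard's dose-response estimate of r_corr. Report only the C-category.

carbon steel: T≤10 °C ⇒ hinge +0.150·(-3.8−10) = -2.0700
  SO₂ term: 1.77·4.3^0.52·exp(0.02·63-2.0700) = 1.681
  Sd branch = 0.102·Sd^0.62·e^(0.033·RH+0.04·T) = 30.16 μm/a
  sum: 1.681 + 30.16 → r_corr = 31.84 μm/a
Category bounds: 25…50 μm/a bracket r_corr ⇒ C3

C3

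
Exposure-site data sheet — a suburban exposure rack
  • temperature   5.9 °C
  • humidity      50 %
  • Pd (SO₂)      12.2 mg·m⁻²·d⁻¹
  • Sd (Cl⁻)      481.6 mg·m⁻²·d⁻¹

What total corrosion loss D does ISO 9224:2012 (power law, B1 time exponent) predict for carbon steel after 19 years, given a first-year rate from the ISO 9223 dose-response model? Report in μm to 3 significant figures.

D(19) = 189 μm

carbon steel: temperature factor f = +0.150·(-4.1) = -0.6150
  sulphur-dioxide contribution → 9.552 μm/a
  chloride contribution → 30.97 μm/a
  ⇒ r_corr(carbon steel) = 40.52 μm/a
ISO 9224: D(t) = r_corr · t^b with b = 0.523 (carbon steel, B1)
  D(19) = 40.52 × 19^0.523 = 40.52 × 4.664 = 189 μm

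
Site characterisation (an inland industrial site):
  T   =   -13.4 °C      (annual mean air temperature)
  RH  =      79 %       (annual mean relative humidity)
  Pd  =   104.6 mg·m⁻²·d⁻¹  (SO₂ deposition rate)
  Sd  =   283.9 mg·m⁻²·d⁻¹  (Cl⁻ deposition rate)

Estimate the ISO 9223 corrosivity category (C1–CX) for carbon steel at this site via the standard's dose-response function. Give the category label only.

C3

carbon steel: temperature factor f = +0.150·(-23.4) = -3.5100
  sulphur-dioxide contribution → 2.884 μm/a
  chloride contribution → 26.85 μm/a
  ⇒ r_corr(carbon steel) = 29.74 μm/a
29.7 μm/a falls in (25, 50] for carbon steel → category C3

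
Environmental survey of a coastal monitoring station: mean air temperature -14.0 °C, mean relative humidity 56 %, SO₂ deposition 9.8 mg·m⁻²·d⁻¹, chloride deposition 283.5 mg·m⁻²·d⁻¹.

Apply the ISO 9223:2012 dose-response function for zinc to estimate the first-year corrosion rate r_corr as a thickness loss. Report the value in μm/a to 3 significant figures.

zinc: f(T) = +0.038·(T−10) [T≤10 °C] = -0.9120
  Pd branch = 0.0129·Pd^0.44·e^(0.046·RH+f) = 0.1859 μm/a
  Cl⁻ term: 0.0175·283.5^0.57·exp(0.008·56+0.085·-14.0) = 0.2083
  sum: 0.1859 + 0.2083 → r_corr = 0.3943 μm/a

r_corr = 0.394 μm/a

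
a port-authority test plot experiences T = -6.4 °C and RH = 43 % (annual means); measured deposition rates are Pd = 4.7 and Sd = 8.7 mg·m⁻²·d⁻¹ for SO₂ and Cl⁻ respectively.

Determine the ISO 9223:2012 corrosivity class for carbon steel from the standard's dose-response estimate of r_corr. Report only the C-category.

C2

carbon steel: temperature factor f = +0.150·(-16.4) = -2.4600
  SO₂ term: 1.77·4.7^0.52·exp(0.02·43-2.4600) = 0.7991
  Cl⁻ term: 0.102·8.7^0.62·exp(0.033·43+0.04·-6.4) = 1.248
  r_corr = 0.7991 + 1.248 = 2.047 μm/a
ISO 9223 Table 2 (carbon steel): 1.3 < 2.05 ≤ 25 μm/a ⇒ C2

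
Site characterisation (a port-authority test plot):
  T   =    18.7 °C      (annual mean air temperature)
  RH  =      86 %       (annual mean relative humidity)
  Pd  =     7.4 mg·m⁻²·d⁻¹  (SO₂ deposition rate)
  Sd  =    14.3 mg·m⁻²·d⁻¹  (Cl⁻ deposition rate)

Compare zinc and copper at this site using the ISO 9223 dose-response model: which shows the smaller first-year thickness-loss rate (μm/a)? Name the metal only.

zinc

zinc: temperature factor f = -0.071·(8.7) = -0.6177
  sulphur-dioxide contribution → 0.8767 μm/a
  chloride contribution → 0.7775 μm/a
  ⇒ r_corr(zinc) = 1.654 μm/a
copper: T>10 °C ⇒ hinge -0.080·(18.7−10) = -0.6960
  sulphur-dioxide contribution → 0.7106 μm/a
  chloride contribution → 1.162 μm/a
  ⇒ r_corr(copper) = 1.873 μm/a
Ordering by μm/a: copper (1.87) > zinc (1.65)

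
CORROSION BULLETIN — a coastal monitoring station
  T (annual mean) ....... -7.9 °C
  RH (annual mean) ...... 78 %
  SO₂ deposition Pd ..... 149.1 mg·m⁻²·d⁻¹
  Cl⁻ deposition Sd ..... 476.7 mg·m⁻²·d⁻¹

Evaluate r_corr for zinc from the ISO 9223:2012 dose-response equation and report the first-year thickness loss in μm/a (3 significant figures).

zinc: f(T) = +0.038·(T−10) [T≤10 °C] = -0.6802
  sulphur-dioxide contribution → 2.137 μm/a
  chloride contribution → 0.5611 μm/a
  total first-year rate 2.698 μm/a

r_corr = 2.70 μm/a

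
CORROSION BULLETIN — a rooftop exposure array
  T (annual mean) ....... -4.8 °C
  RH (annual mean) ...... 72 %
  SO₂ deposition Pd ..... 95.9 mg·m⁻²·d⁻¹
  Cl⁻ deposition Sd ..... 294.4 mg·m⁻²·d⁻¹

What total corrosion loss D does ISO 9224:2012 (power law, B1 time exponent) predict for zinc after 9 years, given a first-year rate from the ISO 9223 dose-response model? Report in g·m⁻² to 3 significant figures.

zinc: temperature factor f = +0.038·(-14.8) = -0.5624
  sulphur-dioxide contribution → 1.502 μm/a
  chloride contribution → 0.5288 μm/a
  ⇒ r_corr(zinc) = 2.031 μm/a
ISO 9224: D(t) = r_corr · t^b with b = 0.813 (zinc, B1)
  D(9) = 2.031 × 9^0.813 = 2.031 × 5.968 = 12.12 μm
  Mass loss = 12.12 μm × 7.14 g/cm³ = 86.54 g·m⁻²

D(9) = 86.5 g·m⁻²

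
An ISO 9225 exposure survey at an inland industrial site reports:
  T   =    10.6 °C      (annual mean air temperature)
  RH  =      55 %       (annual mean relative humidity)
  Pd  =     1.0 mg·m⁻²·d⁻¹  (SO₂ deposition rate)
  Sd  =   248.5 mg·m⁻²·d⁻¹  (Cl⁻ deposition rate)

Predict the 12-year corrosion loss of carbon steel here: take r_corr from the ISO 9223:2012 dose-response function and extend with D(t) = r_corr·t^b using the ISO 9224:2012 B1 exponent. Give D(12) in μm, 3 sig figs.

carbon steel: temperature factor f = -0.054·(0.6) = -0.0324
  Pd branch = 1.77·Pd^0.52·e^(0.02·RH+f) = 5.148 μm/a
  Sd branch = 0.102·Sd^0.62·e^(0.033·RH+0.04·T) = 29.25 μm/a
  sum: 5.148 + 29.25 → r_corr = 34.4 μm/a
ISO 9224: D(t) = r_corr · t^b with b = 0.523 (carbon steel, B1)
  D(12) = 34.4 × 12^0.523 = 34.4 × 3.668 = 126.2 μm

D(12) = 126 μm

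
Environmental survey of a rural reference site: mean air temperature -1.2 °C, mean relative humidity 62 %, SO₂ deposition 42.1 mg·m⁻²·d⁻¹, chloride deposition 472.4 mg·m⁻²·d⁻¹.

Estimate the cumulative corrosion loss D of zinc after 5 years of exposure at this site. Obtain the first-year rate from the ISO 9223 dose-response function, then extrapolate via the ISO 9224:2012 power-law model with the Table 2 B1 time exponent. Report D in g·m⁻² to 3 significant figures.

D(5) = 42.9 g·m⁻²

zinc: temperature factor f = +0.038·(-11.2) = -0.4256
  SO₂ term: 0.0129·42.1^0.44·exp(0.046·62-0.4256) = 0.7569
  Cl⁻ term: 0.0175·472.4^0.57·exp(0.008·62+0.085·-1.2) = 0.868
  sum: 0.7569 + 0.868 → r_corr = 1.625 μm/a
Power-law: D(5) = r_corr · 5^0.813
  D(5) = 1.625 × 5^0.813 = 1.625 × 3.701 = 6.013 μm
  Mass loss = 6.013 μm × 7.14 g/cm³ = 42.93 g·m⁻²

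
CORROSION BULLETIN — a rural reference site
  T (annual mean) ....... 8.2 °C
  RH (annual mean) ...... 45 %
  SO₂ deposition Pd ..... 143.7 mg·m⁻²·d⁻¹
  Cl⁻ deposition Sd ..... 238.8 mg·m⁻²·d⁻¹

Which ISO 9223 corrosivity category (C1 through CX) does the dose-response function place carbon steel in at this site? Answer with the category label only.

C4

carbon steel: f(T) = +0.150·(T−10) [T≤10 °C] = -0.2700
  SO₂ term: 1.77·143.7^0.52·exp(0.02·45-0.2700) = 44
  Sd branch = 0.102·Sd^0.62·e^(0.033·RH+0.04·T) = 18.64 μm/a
  sum: 44 + 18.64 → r_corr = 62.64 μm/a
Category bounds: 50…80 μm/a bracket r_corr ⇒ C4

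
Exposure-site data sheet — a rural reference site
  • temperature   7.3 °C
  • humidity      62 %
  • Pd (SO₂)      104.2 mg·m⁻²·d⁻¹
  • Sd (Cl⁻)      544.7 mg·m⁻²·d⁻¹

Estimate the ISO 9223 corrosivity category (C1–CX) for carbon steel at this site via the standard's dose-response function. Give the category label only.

carbon steel: f(T) = +0.150·(T−10) [T≤10 °C] = -0.4050
  Pd branch = 1.77·Pd^0.52·e^(0.02·RH+f) = 45.7 μm/a
  Sd branch = 0.102·Sd^0.62·e^(0.033·RH+0.04·T) = 52.53 μm/a
  r_corr = 45.7 + 52.53 = 98.23 μm/a
ISO 9223 Table 2 (carbon steel): 80 < 98.2 ≤ 200 μm/a ⇒ C5

C5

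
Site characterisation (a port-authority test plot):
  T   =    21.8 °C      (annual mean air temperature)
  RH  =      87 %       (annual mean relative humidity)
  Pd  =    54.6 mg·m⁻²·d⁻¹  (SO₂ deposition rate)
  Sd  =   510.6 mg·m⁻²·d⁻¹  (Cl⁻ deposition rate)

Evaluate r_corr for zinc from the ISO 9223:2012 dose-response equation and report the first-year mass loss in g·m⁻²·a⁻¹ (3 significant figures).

r_corr = 68.6 g·m⁻²·a⁻¹

zinc: f(T) = -0.071·(T−10) [T>10 °C] = -0.8378
  sulphur-dioxide contribution → 1.775 μm/a
  chloride contribution → 7.828 μm/a
  ⇒ r_corr(zinc) = 9.603 μm/a
Convert to mass loss: 9.603 μm/a × 7.14 g/cm³ = 68.57 g·m⁻²·a⁻¹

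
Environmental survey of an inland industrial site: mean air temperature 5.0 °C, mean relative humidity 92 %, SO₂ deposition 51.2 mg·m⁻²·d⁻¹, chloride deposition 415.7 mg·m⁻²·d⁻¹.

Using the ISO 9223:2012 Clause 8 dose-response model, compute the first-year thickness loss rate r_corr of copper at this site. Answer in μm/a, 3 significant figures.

r_corr = 3.62 μm/a

copper: f(T) = +0.126·(T−10) [T≤10 °C] = -0.6300
  sulphur-dioxide contribution → 1.788 μm/a
  chloride contribution → 1.831 μm/a
  total first-year rate 3.619 μm/a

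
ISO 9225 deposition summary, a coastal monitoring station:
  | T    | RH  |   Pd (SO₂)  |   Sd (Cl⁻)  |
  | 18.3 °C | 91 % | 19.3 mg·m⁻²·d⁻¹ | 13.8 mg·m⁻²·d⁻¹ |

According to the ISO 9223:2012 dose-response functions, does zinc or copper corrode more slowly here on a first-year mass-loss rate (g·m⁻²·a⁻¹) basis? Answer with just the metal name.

zinc: temperature factor f = -0.071·(8.3) = -0.5893
  SO₂ term: 0.0129·19.3^0.44·exp(0.046·91-0.5893) = 1.731
  Cl⁻ term: 0.0175·13.8^0.57·exp(0.008·91+0.085·18.3) = 0.7664
  sum: 1.731 + 0.7664 → r_corr = 2.497 μm/a
  mass loss = 2.497 μm/a × 7.14 g/cm³ = 17.83 g·m⁻²·a⁻¹
copper: T>10 °C ⇒ hinge -0.080·(18.3−10) = -0.6640
  SO₂ term: 0.0053·19.3^0.26·exp(0.059·91-0.6640) = 1.264
  Cl⁻ term: 0.01025·13.8^0.27·exp(0.036·91+0.049·18.3) = 1.351
  r_corr = 1.264 + 1.351 = 2.615 μm/a
  mass loss = 2.615 μm/a × 8.96 g/cm³ = 23.43 g·m⁻²·a⁻¹
Ordering by g·m⁻²·a⁻¹: copper (23.4) > zinc (17.8)

zinc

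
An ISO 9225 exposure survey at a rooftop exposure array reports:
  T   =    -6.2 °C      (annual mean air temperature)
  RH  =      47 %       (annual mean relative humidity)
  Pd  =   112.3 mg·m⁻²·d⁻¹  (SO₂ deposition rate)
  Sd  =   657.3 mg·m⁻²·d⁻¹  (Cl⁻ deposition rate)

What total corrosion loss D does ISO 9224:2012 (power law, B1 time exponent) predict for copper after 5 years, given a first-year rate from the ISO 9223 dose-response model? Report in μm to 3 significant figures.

copper: temperature factor f = +0.126·(-16.2) = -2.0412
  sulphur-dioxide contribution → 0.0376 μm/a
  chloride contribution → 0.2368 μm/a
  total first-year rate 0.2744 μm/a
Power-law: D(5) = r_corr · 5^0.667
  D(5) = 0.2744 × 5^0.667 = 0.2744 × 2.926 = 0.8028 μm

D(5) = 0.803 μm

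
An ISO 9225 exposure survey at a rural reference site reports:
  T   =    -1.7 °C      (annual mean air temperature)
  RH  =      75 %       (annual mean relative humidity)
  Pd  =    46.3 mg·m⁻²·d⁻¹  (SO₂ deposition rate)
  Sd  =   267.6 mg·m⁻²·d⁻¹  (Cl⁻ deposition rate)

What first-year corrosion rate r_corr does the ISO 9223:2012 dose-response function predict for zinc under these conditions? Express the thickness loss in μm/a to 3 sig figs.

zinc: temperature factor f = +0.038·(-11.7) = -0.4446
  sulphur-dioxide contribution → 1.408 μm/a
  chloride contribution → 0.6676 μm/a
  total first-year rate 2.076 μm/a

r_corr = 2.08 μm/a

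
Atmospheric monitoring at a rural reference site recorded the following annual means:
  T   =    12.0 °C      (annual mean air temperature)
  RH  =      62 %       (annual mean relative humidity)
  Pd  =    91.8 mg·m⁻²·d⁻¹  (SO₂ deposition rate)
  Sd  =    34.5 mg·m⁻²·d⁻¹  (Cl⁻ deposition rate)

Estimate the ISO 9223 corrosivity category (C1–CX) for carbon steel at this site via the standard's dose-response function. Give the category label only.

C4

carbon steel: T>10 °C ⇒ hinge -0.054·(12.0−10) = -0.1080
  sulphur-dioxide contribution → 57.58 μm/a
  chloride contribution → 11.46 μm/a
  ⇒ r_corr(carbon steel) = 69.04 μm/a
ISO 9223 Table 2 (carbon steel): 50 < 69 ≤ 80 μm/a ⇒ C4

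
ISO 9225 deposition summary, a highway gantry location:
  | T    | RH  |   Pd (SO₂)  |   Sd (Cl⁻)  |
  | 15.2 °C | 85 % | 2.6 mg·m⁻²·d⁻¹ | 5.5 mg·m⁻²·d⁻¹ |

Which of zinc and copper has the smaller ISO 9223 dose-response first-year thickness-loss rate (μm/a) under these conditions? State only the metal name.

zinc

zinc: f(T) = -0.071·(T−10) [T>10 °C] = -0.3692
  Pd branch = 0.0129·Pd^0.44·e^(0.046·RH+f) = 0.6775 μm/a
  Cl⁻ term: 0.0175·5.5^0.57·exp(0.008·85+0.085·15.2) = 0.3323
  sum: 0.6775 + 0.3323 → r_corr = 1.01 μm/a
copper: f(T) = -0.080·(T−10) [T>10 °C] = -0.4160
  SO₂ term: 0.0053·2.6^0.26·exp(0.059·85-0.4160) = 0.6753
  Sd branch = 0.01025·Sd^0.27·e^(0.036·RH+0.049·T) = 0.7295 μm/a
  sum: 0.6753 + 0.7295 → r_corr = 1.405 μm/a
Ordering by μm/a: copper (1.4) > zinc (1.01)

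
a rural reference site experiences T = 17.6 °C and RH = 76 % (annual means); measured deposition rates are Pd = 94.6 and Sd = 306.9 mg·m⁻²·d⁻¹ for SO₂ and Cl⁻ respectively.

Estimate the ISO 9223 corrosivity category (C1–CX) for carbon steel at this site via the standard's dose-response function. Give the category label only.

carbon steel: T>10 °C ⇒ hinge -0.054·(17.6−10) = -0.4104
  SO₂ term: 1.77·94.6^0.52·exp(0.02·76-0.4104) = 57.19
  Sd branch = 0.102·Sd^0.62·e^(0.033·RH+0.04·T) = 88.2 μm/a
  r_corr = 57.19 + 88.2 = 145.4 μm/a
Category bounds: 80…200 μm/a bracket r_corr ⇒ C5

C5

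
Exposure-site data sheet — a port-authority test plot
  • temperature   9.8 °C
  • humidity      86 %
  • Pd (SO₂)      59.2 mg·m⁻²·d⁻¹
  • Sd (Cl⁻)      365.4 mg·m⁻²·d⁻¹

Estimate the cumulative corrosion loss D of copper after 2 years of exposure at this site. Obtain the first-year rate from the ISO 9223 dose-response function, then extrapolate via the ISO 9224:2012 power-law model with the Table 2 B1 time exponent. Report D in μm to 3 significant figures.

copper: f(T) = +0.126·(T−10) [T≤10 °C] = -0.0252
  sulphur-dioxide contribution → 2.386 μm/a
  chloride contribution → 1.802 μm/a
  total first-year rate 4.189 μm/a
ISO 9224: D(t) = r_corr · t^b with b = 0.667 (copper, B1)
  D(2) = 4.189 × 2^0.667 = 4.189 × 1.588 = 6.65 μm

D(2) = 6.65 μm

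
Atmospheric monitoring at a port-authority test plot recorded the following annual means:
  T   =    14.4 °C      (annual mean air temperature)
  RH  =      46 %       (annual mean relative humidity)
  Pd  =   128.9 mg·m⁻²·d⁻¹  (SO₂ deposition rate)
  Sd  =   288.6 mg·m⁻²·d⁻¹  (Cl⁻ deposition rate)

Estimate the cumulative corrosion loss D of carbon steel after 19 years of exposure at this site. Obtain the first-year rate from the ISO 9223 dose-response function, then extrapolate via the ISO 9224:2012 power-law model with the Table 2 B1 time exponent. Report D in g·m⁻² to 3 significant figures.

D(19) = 2.62e+03 g·m⁻²

carbon steel: temperature factor f = -0.054·(4.4) = -0.2376
  Pd branch = 1.77·Pd^0.52·e^(0.02·RH+f) = 43.82 μm/a
  Cl⁻ term: 0.102·288.6^0.62·exp(0.033·46+0.04·14.4) = 27.76
  sum: 43.82 + 27.76 → r_corr = 71.58 μm/a
Power-law: D(19) = r_corr · 19^0.523
  D(19) = 71.58 × 19^0.523 = 71.58 × 4.664 = 333.9 μm
  Mass loss = 333.9 μm × 7.85 g/cm³ = 2621 g·m⁻²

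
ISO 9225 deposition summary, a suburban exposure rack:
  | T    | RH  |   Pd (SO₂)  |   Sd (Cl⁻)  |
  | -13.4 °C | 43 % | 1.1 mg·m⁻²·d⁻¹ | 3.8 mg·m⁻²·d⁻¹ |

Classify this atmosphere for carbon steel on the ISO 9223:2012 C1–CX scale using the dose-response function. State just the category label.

carbon steel: f(T) = +0.150·(T−10) [T≤10 °C] = -3.5100
  sulphur-dioxide contribution → 0.1314 μm/a
  chloride contribution → 0.5643 μm/a
  total first-year rate 0.6958 μm/a
Category bounds: 0…1.3 μm/a bracket r_corr ⇒ C1

C1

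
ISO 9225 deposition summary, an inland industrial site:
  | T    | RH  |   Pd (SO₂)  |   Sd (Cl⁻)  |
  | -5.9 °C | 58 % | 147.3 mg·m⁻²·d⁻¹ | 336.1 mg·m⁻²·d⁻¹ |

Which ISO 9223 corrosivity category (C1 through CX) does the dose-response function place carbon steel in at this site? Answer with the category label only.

C3

carbon steel: temperature factor f = +0.150·(-15.9) = -2.3850
  SO₂ term: 1.77·147.3^0.52·exp(0.02·58-2.3850) = 6.973
  Sd branch = 0.102·Sd^0.62·e^(0.033·RH+0.04·T) = 20.13 μm/a
  r_corr = 6.973 + 20.13 = 27.1 μm/a
Category bounds: 25…50 μm/a bracket r_corr ⇒ C3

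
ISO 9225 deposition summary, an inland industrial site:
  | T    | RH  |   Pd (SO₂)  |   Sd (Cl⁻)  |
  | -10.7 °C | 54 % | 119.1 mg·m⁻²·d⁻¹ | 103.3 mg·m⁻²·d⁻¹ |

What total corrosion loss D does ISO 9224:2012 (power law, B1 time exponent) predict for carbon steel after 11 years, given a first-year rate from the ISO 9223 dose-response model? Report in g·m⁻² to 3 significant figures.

D(11) = 270 g·m⁻²

carbon steel: T≤10 °C ⇒ hinge +0.150·(-10.7−10) = -3.1050
  Pd branch = 1.77·Pd^0.52·e^(0.02·RH+f) = 2.805 μm/a
  Sd branch = 0.102·Sd^0.62·e^(0.033·RH+0.04·T) = 7.004 μm/a
  sum: 2.805 + 7.004 → r_corr = 9.81 μm/a
ISO 9224: D(t) = r_corr · t^b with b = 0.523 (carbon steel, B1)
  D(11) = 9.81 × 11^0.523 = 9.81 × 3.505 = 34.38 μm
  Mass loss = 34.38 μm × 7.85 g/cm³ = 269.9 g·m⁻²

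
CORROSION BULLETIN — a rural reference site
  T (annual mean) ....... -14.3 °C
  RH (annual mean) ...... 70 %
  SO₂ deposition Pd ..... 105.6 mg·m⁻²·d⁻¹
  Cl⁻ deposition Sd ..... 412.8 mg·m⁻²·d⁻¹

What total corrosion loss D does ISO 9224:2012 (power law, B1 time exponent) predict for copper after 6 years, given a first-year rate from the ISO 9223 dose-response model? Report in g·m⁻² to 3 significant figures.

copper: f(T) = +0.126·(T−10) [T≤10 °C] = -3.0618
  sulphur-dioxide contribution → 0.0518 μm/a
  chloride contribution → 0.3214 μm/a
  ⇒ r_corr(copper) = 0.3732 μm/a
Long-term exponent b (ISO 9224 Table 2, B1) = 0.667
  D(6) = 0.3732 × 6^0.667 = 0.3732 × 3.304 = 1.233 μm
  Mass loss = 1.233 μm × 8.96 g/cm³ = 11.05 g·m⁻²

D(6) = 11.0 g·m⁻²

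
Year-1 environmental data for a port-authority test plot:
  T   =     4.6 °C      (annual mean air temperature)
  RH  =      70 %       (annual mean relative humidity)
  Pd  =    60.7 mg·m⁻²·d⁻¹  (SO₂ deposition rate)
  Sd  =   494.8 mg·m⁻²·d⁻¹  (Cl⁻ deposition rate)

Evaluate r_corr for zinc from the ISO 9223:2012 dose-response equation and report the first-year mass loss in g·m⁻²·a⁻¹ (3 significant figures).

r_corr = 22.5 g·m⁻²·a⁻¹

zinc: T≤10 °C ⇒ hinge +0.038·(4.6−10) = -0.2052
  Pd branch = 0.0129·Pd^0.44·e^(0.046·RH+f) = 1.601 μm/a
  Cl⁻ term: 0.0175·494.8^0.57·exp(0.008·70+0.085·4.6) = 1.556
  r_corr = 1.601 + 1.556 = 3.157 μm/a
Convert to mass loss: 3.157 μm/a × 7.14 g/cm³ = 22.54 g·m⁻²·a⁻¹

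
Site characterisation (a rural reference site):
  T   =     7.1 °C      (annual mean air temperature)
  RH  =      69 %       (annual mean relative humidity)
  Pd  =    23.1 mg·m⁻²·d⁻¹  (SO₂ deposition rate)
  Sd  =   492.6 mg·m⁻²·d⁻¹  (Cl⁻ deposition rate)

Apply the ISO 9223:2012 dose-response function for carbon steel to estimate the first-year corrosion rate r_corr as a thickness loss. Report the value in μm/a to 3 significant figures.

carbon steel: temperature factor f = +0.150·(-2.9) = -0.4350
  sulphur-dioxide contribution → 23.31 μm/a
  chloride contribution → 61.68 μm/a
  ⇒ r_corr(carbon steel) = 84.99 μm/a

r_corr = 85.0 μm/a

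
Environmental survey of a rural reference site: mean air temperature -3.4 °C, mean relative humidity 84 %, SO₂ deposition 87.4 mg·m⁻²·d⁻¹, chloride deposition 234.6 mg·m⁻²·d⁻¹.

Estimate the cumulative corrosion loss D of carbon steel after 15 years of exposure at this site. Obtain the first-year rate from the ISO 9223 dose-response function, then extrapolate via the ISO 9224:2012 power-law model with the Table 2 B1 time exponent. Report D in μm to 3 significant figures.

D(15) = 227 μm

carbon steel: f(T) = +0.150·(T−10) [T≤10 °C] = -2.0100
  Pd branch = 1.77·Pd^0.52·e^(0.02·RH+f) = 13.01 μm/a
  Sd branch = 0.102·Sd^0.62·e^(0.033·RH+0.04·T) = 41.98 μm/a
  r_corr = 13.01 + 41.98 = 54.99 μm/a
Power-law: D(15) = r_corr · 15^0.523
  D(15) = 54.99 × 15^0.523 = 54.99 × 4.122 = 226.6 μm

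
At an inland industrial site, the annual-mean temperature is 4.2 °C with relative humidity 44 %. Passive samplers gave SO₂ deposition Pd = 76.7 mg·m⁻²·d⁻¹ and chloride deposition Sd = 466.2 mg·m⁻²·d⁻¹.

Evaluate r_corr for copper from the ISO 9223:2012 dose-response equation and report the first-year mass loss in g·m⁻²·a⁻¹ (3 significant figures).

copper: temperature factor f = +0.126·(-5.8) = -0.7308
  sulphur-dioxide contribution → 0.1058 μm/a
  chloride contribution → 0.3225 μm/a
  total first-year rate 0.4283 μm/a
Convert to mass loss: 0.4283 μm/a × 8.96 g/cm³ = 3.837 g·m⁻²·a⁻¹

r_corr = 3.84 g·m⁻²·a⁻¹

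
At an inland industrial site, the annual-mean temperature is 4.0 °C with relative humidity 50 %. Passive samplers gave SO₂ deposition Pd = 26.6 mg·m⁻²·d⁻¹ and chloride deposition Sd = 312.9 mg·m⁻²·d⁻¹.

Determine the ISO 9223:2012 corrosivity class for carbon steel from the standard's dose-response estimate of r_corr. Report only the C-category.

carbon steel: f(T) = +0.150·(T−10) [T≤10 °C] = -0.9000
  Pd branch = 1.77·Pd^0.52·e^(0.02·RH+f) = 10.77 μm/a
  Sd branch = 0.102·Sd^0.62·e^(0.033·RH+0.04·T) = 21.97 μm/a
  r_corr = 10.77 + 21.97 = 32.74 μm/a
Category bounds: 25…50 μm/a bracket r_corr ⇒ C3

C3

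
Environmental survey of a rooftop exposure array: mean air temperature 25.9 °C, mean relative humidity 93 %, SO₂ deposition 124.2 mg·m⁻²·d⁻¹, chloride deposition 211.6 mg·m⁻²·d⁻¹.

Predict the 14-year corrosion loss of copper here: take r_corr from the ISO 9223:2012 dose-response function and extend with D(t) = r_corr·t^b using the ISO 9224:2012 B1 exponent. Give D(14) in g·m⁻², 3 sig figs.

D(14) = 295 g·m⁻²

copper: T>10 °C ⇒ hinge -0.080·(25.9−10) = -1.2720
  SO₂ term: 0.0053·124.2^0.26·exp(0.059·93-1.2720) = 1.257
  Sd branch = 0.01025·Sd^0.27·e^(0.036·RH+0.049·T) = 4.403 μm/a
  r_corr = 1.257 + 4.403 = 5.66 μm/a
Long-term exponent b (ISO 9224 Table 2, B1) = 0.667
  D(14) = 5.66 × 14^0.667 = 5.66 × 5.814 = 32.91 μm
  Mass loss = 32.91 μm × 8.96 g/cm³ = 294.9 g·m⁻²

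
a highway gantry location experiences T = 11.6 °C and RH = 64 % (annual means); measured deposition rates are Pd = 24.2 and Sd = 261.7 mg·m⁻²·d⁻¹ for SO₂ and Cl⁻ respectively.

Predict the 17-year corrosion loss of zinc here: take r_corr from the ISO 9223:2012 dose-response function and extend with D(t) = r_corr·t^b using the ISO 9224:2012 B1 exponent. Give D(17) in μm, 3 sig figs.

zinc: f(T) = -0.071·(T−10) [T>10 °C] = -0.1136
  Pd branch = 0.0129·Pd^0.44·e^(0.046·RH+f) = 0.8886 μm/a
  Sd branch = 0.0175·Sd^0.57·e^(0.008·RH+0.085·T) = 1.87 μm/a
  sum: 0.8886 + 1.87 → r_corr = 2.758 μm/a
ISO 9224: D(t) = r_corr · t^b with b = 0.813 (zinc, B1)
  D(17) = 2.758 × 17^0.813 = 2.758 × 10.01 = 27.6 μm

D(17) = 27.6 μm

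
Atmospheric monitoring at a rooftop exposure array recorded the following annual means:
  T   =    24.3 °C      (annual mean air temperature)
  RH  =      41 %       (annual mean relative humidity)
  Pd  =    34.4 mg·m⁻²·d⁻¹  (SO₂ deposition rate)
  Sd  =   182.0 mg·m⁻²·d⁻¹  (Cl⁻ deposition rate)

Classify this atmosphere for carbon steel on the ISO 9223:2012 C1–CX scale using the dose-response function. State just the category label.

C3

carbon steel: temperature factor f = -0.054·(14.3) = -0.7722
  sulphur-dioxide contribution → 11.69 μm/a
  chloride contribution → 26.28 μm/a
  total first-year rate 37.97 μm/a
38 μm/a falls in (25, 50] for carbon steel → category C3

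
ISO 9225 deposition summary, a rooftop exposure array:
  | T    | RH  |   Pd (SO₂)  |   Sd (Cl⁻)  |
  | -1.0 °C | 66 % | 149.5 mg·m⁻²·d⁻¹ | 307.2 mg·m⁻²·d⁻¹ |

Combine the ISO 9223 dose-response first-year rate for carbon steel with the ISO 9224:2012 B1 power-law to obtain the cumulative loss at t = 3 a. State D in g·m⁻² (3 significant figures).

carbon steel: temperature factor f = +0.150·(-11.0) = -1.6500
  Pd branch = 1.77·Pd^0.52·e^(0.02·RH+f) = 17.2 μm/a
  Sd branch = 0.102·Sd^0.62·e^(0.033·RH+0.04·T) = 30.15 μm/a
  sum: 17.2 + 30.15 → r_corr = 47.35 μm/a
Long-term exponent b (ISO 9224 Table 2, B1) = 0.523
  D(3) = 47.35 × 3^0.523 = 47.35 × 1.776 = 84.11 μm
  Mass loss = 84.11 μm × 7.85 g/cm³ = 660.3 g·m⁻²

D(3) = 660 g·m⁻²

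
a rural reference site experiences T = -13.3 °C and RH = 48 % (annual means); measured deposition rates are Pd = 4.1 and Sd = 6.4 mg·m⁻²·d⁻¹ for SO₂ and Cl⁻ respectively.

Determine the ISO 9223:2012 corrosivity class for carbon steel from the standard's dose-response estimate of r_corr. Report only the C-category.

carbon steel: temperature factor f = +0.150·(-23.3) = -3.4950
  sulphur-dioxide contribution → 0.2922 μm/a
  chloride contribution → 0.9232 μm/a
  ⇒ r_corr(carbon steel) = 1.215 μm/a
Category bounds: 0…1.3 μm/a bracket r_corr ⇒ C1

C1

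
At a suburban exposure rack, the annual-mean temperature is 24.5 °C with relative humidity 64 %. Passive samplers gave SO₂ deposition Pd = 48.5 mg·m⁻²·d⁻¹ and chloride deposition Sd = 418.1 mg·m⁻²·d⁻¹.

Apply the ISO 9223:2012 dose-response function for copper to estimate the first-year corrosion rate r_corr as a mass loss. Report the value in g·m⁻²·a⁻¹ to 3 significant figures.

copper: temperature factor f = -0.080·(14.5) = -1.1600
  SO₂ term: 0.0053·48.5^0.26·exp(0.059·64-1.1600) = 0.1989
  Cl⁻ term: 0.01025·418.1^0.27·exp(0.036·64+0.049·24.5) = 1.74
  r_corr = 0.1989 + 1.74 = 1.939 μm/a
Convert to mass loss: 1.939 μm/a × 8.96 g/cm³ = 17.37 g·m⁻²·a⁻¹

r_corr = 17.4 g·m⁻²·a⁻¹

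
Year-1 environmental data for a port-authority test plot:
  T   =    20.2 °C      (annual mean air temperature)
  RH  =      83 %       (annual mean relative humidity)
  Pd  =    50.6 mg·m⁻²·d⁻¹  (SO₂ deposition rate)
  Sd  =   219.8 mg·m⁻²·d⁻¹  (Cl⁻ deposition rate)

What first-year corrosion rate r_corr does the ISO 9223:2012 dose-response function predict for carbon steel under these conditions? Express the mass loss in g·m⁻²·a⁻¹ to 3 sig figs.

carbon steel: f(T) = -0.054·(T−10) [T>10 °C] = -0.5508
  SO₂ term: 1.77·50.6^0.52·exp(0.02·83-0.5508) = 41.29
  Sd branch = 0.102·Sd^0.62·e^(0.033·RH+0.04·T) = 100.3 μm/a
  sum: 41.29 + 100.3 → r_corr = 141.5 μm/a
Convert to mass loss: 141.5 μm/a × 7.85 g/cm³ = 1111 g·m⁻²·a⁻¹

r_corr = 1.11e+03 g·m⁻²·a⁻¹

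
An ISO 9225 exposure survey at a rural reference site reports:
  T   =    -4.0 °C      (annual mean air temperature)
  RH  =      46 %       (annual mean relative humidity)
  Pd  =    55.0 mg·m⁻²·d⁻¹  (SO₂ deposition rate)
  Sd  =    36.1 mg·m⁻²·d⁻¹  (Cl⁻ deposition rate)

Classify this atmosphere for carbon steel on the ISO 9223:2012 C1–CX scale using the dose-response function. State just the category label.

C2

carbon steel: temperature factor f = +0.150·(-14.0) = -2.1000
  Pd branch = 1.77·Pd^0.52·e^(0.02·RH+f) = 4.37 μm/a
  Sd branch = 0.102·Sd^0.62·e^(0.033·RH+0.04·T) = 3.665 μm/a
  r_corr = 4.37 + 3.665 = 8.035 μm/a
8.03 μm/a falls in (1.3, 25] for carbon steel → category C2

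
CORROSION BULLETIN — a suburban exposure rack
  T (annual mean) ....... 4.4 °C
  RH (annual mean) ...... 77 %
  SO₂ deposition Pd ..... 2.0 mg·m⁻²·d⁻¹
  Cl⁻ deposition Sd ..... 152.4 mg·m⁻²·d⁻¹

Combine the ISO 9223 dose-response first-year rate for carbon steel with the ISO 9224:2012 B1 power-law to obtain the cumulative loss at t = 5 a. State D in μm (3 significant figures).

D(5) = 92.7 μm

carbon steel: f(T) = +0.150·(T−10) [T≤10 °C] = -0.8400
  sulphur-dioxide contribution → 5.111 μm/a
  chloride contribution → 34.84 μm/a
  ⇒ r_corr(carbon steel) = 39.95 μm/a
ISO 9224: D(t) = r_corr · t^b with b = 0.523 (carbon steel, B1)
  D(5) = 39.95 × 5^0.523 = 39.95 × 2.32 = 92.69 μm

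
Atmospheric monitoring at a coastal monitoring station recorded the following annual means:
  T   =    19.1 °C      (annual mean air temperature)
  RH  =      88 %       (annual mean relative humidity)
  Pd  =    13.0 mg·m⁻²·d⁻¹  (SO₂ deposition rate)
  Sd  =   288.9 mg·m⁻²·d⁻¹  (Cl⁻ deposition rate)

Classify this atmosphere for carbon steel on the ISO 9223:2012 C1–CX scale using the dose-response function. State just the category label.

carbon steel: f(T) = -0.054·(T−10) [T>10 °C] = -0.4914
  Pd branch = 1.77·Pd^0.52·e^(0.02·RH+f) = 23.89 μm/a
  Cl⁻ term: 0.102·288.9^0.62·exp(0.033·88+0.04·19.1) = 134
  sum: 23.89 + 134 → r_corr = 157.9 μm/a
158 μm/a falls in (80, 200] for carbon steel → category C5

C5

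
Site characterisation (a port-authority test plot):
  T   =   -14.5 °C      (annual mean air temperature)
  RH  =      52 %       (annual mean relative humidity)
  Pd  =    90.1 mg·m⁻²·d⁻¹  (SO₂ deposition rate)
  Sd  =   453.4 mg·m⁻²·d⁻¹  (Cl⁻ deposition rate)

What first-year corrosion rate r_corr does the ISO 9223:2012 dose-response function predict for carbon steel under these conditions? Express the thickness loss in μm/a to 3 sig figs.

r_corr = 15.4 μm/a

carbon steel: f(T) = +0.150·(T−10) [T≤10 °C] = -3.6750
  sulphur-dioxide contribution → 1.318 μm/a
  chloride contribution → 14.09 μm/a
  ⇒ r_corr(carbon steel) = 15.41 μm/a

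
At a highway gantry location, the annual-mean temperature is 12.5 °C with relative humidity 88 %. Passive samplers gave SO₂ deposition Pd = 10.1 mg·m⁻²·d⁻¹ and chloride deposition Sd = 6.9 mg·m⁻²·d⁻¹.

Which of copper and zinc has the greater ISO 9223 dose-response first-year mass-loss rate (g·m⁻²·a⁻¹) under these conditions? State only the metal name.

copper: f(T) = -0.080·(T−10) [T>10 °C] = -0.2000
  SO₂ term: 0.0053·10.1^0.26·exp(0.059·88-0.2000) = 1.424
  Sd branch = 0.01025·Sd^0.27·e^(0.036·RH+0.049·T) = 0.7569 μm/a
  sum: 1.424 + 0.7569 → r_corr = 2.181 μm/a
  mass loss = 2.181 μm/a × 8.96 g/cm³ = 19.54 g·m⁻²·a⁻¹
zinc: T>10 °C ⇒ hinge -0.071·(12.5−10) = -0.1775
  Pd branch = 0.0129·Pd^0.44·e^(0.046·RH+f) = 1.712 μm/a
  Cl⁻ term: 0.0175·6.9^0.57·exp(0.008·88+0.085·12.5) = 0.3079
  r_corr = 1.712 + 0.3079 = 2.02 μm/a
  mass loss = 2.02 μm/a × 7.14 g/cm³ = 14.42 g·m⁻²·a⁻¹
Ordering by g·m⁻²·a⁻¹: copper (19.5) > zinc (14.4)

copper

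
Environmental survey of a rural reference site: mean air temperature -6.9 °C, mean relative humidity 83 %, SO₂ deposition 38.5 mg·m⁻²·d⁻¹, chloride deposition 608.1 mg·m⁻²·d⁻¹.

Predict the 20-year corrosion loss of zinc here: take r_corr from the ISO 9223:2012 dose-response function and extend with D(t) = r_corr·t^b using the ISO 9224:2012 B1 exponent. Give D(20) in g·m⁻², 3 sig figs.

D(20) = 185 g·m⁻²

zinc: f(T) = +0.038·(T−10) [T≤10 °C] = -0.6422
  SO₂ term: 0.0129·38.5^0.44·exp(0.046·83-0.6422) = 1.54
  Cl⁻ term: 0.0175·608.1^0.57·exp(0.008·83+0.085·-6.9) = 0.7304
  r_corr = 1.54 + 0.7304 = 2.27 μm/a
ISO 9224: D(t) = r_corr · t^b with b = 0.813 (zinc, B1)
  D(20) = 2.27 × 20^0.813 = 2.27 × 11.42 = 25.93 μm
  Mass loss = 25.93 μm × 7.14 g/cm³ = 185.1 g·m⁻²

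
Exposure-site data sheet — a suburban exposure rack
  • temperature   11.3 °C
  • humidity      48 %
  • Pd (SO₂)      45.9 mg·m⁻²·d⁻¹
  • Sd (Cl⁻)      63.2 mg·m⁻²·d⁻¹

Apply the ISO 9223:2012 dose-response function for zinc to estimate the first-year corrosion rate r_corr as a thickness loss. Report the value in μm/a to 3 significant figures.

zinc: f(T) = -0.071·(T−10) [T>10 °C] = -0.0923
  Pd branch = 0.0129·Pd^0.44·e^(0.046·RH+f) = 0.5763 μm/a
  Sd branch = 0.0175·Sd^0.57·e^(0.008·RH+0.085·T) = 0.7134 μm/a
  r_corr = 0.5763 + 0.7134 = 1.29 μm/a

r_corr = 1.29 μm/a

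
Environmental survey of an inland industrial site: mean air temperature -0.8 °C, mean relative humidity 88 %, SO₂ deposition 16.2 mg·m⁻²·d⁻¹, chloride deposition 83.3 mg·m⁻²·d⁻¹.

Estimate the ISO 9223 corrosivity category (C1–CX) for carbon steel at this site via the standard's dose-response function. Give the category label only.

C3

carbon steel: temperature factor f = +0.150·(-10.8) = -1.6200
  Pd branch = 1.77·Pd^0.52·e^(0.02·RH+f) = 8.664 μm/a
  Sd branch = 0.102·Sd^0.62·e^(0.033·RH+0.04·T) = 27.97 μm/a
  r_corr = 8.664 + 27.97 = 36.63 μm/a
36.6 μm/a falls in (25, 50] for carbon steel → category C3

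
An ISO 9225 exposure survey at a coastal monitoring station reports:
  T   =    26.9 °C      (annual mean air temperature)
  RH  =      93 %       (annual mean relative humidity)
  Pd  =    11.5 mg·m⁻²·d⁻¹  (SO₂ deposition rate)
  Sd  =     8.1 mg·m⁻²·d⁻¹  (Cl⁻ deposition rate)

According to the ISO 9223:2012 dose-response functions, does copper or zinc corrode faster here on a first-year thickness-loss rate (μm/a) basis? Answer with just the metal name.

copper: temperature factor f = -0.080·(16.9) = -1.3520
  sulphur-dioxide contribution → 0.625 μm/a
  chloride contribution → 1.916 μm/a
  total first-year rate 2.541 μm/a
zinc: temperature factor f = -0.071·(16.9) = -1.1999
  sulphur-dioxide contribution → 0.8205 μm/a
  chloride contribution → 1.194 μm/a
  ⇒ r_corr(zinc) = 2.015 μm/a
Ordering by μm/a: copper (2.54) > zinc (2.01)

copper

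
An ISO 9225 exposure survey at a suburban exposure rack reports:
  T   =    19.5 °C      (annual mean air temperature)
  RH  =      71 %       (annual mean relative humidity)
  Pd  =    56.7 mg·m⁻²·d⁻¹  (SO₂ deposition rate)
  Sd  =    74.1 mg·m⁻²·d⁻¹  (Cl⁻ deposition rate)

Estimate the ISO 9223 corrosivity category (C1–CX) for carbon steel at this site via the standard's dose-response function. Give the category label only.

carbon steel: f(T) = -0.054·(T−10) [T>10 °C] = -0.5130
  Pd branch = 1.77·Pd^0.52·e^(0.02·RH+f) = 35.79 μm/a
  Cl⁻ term: 0.102·74.1^0.62·exp(0.033·71+0.04·19.5) = 33.43
  sum: 35.79 + 33.43 → r_corr = 69.22 μm/a
Category bounds: 50…80 μm/a bracket r_corr ⇒ C4

C4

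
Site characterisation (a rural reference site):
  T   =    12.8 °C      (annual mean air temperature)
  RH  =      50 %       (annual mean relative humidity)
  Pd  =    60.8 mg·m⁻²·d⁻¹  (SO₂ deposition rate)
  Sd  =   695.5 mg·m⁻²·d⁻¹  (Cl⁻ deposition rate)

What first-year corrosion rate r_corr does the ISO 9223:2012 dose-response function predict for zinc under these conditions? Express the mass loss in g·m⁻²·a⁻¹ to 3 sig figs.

zinc: temperature factor f = -0.071·(2.8) = -0.1988
  SO₂ term: 0.0129·60.8^0.44·exp(0.046·50-0.1988) = 0.6428
  Sd branch = 0.0175·Sd^0.57·e^(0.008·RH+0.085·T) = 3.231 μm/a
  sum: 0.6428 + 3.231 → r_corr = 3.874 μm/a
Convert to mass loss: 3.874 μm/a × 7.14 g/cm³ = 27.66 g·m⁻²·a⁻¹

r_corr = 27.7 g·m⁻²·a⁻¹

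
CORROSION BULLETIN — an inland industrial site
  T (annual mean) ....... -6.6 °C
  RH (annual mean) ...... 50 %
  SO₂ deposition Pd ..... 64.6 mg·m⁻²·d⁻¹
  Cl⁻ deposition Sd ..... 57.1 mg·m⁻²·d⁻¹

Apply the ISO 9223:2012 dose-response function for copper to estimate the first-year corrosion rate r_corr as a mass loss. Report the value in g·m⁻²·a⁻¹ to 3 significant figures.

r_corr = 1.53 g·m⁻²·a⁻¹

copper: T≤10 °C ⇒ hinge +0.126·(-6.6−10) = -2.0916
  Pd branch = 0.0053·Pd^0.26·e^(0.059·RH+f) = 0.03696 μm/a
  Sd branch = 0.01025·Sd^0.27·e^(0.036·RH+0.049·T) = 0.1338 μm/a
  r_corr = 0.03696 + 0.1338 = 0.1707 μm/a
Convert to mass loss: 0.1707 μm/a × 8.96 g/cm³ = 1.53 g·m⁻²·a⁻¹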